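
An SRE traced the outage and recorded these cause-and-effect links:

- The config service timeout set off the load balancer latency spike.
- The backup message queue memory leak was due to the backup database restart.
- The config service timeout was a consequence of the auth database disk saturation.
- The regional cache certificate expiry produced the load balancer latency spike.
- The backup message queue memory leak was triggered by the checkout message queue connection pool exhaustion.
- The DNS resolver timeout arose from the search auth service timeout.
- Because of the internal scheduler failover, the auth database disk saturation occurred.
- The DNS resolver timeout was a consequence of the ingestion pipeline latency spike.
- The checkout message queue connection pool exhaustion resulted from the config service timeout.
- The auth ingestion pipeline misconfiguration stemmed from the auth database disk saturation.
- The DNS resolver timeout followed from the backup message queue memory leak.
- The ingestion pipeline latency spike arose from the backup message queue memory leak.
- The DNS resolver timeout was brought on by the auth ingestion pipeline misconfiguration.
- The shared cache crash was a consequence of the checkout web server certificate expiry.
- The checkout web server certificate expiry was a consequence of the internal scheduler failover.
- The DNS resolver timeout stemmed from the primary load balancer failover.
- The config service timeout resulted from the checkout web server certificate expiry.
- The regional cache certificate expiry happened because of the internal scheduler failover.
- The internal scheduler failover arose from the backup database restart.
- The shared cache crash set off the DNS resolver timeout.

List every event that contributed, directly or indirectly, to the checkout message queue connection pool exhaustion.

the auth database disk saturation, the backup database restart, the checkout web server certificate expiry, the config service timeout, the internal scheduler failover

Immediate cause of the checkout message queue connection pool exhaustion: the config service timeout.
Further upstream: the backup database restart, the internal scheduler failover, the auth database disk saturation, the checkout web server certificate expiry.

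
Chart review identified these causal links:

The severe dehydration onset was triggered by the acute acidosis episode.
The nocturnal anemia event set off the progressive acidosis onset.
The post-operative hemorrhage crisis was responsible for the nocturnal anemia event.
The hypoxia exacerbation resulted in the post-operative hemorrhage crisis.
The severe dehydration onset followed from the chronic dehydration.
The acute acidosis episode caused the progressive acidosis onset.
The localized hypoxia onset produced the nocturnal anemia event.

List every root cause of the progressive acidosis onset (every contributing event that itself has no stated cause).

the acute acidosis episode, the hypoxia exacerbation, the localized hypoxia onset

Tracing upstream from the progressive acidosis onset: the progressive acidosis onset ← the nocturnal anemia event ← the post-operative hemorrhage crisis ← the hypoxia exacerbation.
A separate upstream branch: the progressive acidosis onset ← the nocturnal anemia event ← the localized hypoxia onset.
A separate upstream branch: the progressive acidosis onset ← the acute acidosis episode.
Each of those chain origins has no stated cause.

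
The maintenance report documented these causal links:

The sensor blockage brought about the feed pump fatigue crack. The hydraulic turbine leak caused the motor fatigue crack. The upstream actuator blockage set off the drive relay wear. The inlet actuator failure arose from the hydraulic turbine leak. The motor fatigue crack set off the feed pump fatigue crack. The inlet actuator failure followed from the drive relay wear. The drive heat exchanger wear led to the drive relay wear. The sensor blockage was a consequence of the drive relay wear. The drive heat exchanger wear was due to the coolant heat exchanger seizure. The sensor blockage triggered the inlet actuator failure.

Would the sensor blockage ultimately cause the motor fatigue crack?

No

The sensor blockage leads to the feed pump fatigue crack, the inlet actuator failure; the motor fatigue crack is not among them.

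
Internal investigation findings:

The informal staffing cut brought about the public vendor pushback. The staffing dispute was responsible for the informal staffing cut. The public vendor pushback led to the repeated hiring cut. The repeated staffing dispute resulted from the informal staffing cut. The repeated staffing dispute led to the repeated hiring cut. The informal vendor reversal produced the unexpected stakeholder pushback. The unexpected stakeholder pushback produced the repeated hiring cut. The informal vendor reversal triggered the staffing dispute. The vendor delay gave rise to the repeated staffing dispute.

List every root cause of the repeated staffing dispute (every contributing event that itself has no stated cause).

Tracing upstream from the repeated staffing dispute: the repeated staffing dispute ← the informal staffing cut ← the staffing dispute ← the informal vendor reversal.
A separate upstream branch: the repeated staffing dispute ← the vendor delay.
Each of those chain origins has no stated cause.

the informal vendor reversal, the vendor delay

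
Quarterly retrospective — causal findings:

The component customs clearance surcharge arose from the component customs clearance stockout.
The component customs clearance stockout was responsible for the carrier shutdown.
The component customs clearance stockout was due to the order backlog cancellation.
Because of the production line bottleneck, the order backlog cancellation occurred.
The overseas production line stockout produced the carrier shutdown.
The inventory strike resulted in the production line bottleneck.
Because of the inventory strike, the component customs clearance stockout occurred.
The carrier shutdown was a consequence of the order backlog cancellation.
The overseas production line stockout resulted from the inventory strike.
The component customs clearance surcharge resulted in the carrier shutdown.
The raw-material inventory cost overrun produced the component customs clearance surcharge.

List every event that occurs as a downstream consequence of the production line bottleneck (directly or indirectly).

Direct effects: the order backlog cancellation.
2 steps out: the component customs clearance stockout, the carrier shutdown.
3 steps out: the component customs clearance surcharge.
Not reachable from it: the inventory strike, the overseas production line stockout, the raw-material inventory cost overrun.

the carrier shutdown, the component customs clearance stockout, the component customs clearance surcharge, the order backlog cancellation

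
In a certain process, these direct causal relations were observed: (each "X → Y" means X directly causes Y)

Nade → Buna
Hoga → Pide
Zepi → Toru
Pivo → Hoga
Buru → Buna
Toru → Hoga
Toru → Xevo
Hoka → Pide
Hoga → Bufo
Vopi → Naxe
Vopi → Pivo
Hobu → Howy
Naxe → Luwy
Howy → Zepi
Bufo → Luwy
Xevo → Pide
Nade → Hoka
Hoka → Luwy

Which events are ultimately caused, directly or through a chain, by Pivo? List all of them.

Direct effects: Hoga.
2 steps out: Pide, Bufo.
3 steps out: Luwy.
Not reachable from it: Vopi, Nade, Hobu, Howy, Zepi, Buru, Toru, Buna, Naxe, Hoka, Xevo.

Bufo, Hoga, Luwy, Pide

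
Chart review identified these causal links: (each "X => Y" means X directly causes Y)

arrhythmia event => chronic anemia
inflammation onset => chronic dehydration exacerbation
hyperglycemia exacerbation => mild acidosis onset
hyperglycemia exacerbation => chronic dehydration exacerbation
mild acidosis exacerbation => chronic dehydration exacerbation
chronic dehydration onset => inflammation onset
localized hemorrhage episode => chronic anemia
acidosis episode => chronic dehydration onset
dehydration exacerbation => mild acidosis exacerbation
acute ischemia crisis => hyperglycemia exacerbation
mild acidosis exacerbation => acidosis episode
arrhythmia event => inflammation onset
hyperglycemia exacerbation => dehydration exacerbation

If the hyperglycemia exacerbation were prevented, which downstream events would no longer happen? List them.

Downstream of the hyperglycemia exacerbation: the dehydration exacerbation, the mild acidosis exacerbation, the acidosis episode, the chronic dehydration onset, the inflammation onset, the chronic dehydration exacerbation, the mild acidosis onset.
Of those, still caused via another path: the inflammation onset, the chronic dehydration exacerbation.
The remainder have no surviving cause.

the acidosis episode, the chronic dehydration onset, the dehydration exacerbation, the mild acidosis exacerbation, the mild acidosis onset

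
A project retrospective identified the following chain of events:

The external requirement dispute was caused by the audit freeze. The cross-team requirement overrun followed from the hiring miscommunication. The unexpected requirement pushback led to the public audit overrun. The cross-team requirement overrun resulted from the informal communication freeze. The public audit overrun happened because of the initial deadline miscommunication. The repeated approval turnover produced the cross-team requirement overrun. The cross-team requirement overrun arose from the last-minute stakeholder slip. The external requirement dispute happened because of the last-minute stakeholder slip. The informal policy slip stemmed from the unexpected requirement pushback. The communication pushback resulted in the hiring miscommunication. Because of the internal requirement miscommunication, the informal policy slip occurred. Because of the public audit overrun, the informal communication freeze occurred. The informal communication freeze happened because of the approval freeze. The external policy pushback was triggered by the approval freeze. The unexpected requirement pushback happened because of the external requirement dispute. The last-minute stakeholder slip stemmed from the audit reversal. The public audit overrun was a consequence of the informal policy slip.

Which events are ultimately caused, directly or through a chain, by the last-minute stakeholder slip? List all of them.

Direct effects: the external requirement dispute, the cross-team requirement overrun.
2 steps out: the unexpected requirement pushback.
3 steps out: the informal policy slip, the public audit overrun.
4 steps out: the informal communication freeze.
Not reachable from it: the audit freeze, the approval freeze, the internal requirement miscommunication, the external policy pushback, the audit reversal, the initial deadline miscommunication, the repeated approval turnover, the communication pushback, the hiring miscommunication.

the cross-team requirement overrun, the external requirement dispute, the informal communication freeze, the informal policy slip, the public audit overrun, the unexpected requirement pushback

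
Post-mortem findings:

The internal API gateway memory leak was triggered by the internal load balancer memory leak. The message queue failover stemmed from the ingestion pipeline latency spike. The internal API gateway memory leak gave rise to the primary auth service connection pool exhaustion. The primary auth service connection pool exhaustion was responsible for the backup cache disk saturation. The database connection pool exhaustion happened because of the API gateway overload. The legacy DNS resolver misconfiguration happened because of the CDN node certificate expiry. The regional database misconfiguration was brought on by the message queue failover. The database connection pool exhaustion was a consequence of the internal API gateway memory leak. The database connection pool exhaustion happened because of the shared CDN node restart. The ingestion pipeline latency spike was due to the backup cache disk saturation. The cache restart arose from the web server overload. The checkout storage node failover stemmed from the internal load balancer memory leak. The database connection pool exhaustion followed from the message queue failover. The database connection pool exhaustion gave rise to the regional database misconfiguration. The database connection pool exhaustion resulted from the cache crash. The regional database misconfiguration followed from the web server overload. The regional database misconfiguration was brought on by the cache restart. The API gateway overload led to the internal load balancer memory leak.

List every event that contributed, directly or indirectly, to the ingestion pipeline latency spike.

Immediate cause of the ingestion pipeline latency spike: the backup cache disk saturation.
Further upstream: the API gateway overload, the internal load balancer memory leak, the internal API gateway memory leak, the primary auth service connection pool exhaustion.

the API gateway overload, the backup cache disk saturation, the internal API gateway memory leak, the internal load balancer memory leak, the primary auth service connection pool exhaustion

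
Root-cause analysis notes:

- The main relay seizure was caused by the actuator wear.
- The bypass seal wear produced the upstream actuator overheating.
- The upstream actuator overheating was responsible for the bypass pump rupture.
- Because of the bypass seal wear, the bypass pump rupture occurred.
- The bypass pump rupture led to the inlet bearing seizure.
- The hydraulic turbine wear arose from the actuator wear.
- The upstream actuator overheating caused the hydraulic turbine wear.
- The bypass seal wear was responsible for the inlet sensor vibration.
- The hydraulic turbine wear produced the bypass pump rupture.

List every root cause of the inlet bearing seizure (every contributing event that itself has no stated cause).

the actuator wear, the bypass seal wear

Tracing upstream from the inlet bearing seizure: the inlet bearing seizure ← the bypass pump rupture ← the hydraulic turbine wear ← the actuator wear.
A separate upstream branch: the inlet bearing seizure ← the bypass pump rupture ← the bypass seal wear.
Each of those chain origins has no stated cause.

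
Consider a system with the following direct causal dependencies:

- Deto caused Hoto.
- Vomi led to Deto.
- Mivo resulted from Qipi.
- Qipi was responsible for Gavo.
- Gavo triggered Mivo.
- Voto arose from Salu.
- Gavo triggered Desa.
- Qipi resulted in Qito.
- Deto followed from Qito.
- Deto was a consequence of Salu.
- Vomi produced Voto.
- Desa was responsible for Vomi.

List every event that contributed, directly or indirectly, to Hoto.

Desa, Deto, Gavo, Qipi, Qito, Salu, Vomi

Immediate cause of Hoto: Deto.
Further upstream: Qipi, Gavo, Desa, Vomi, Salu, Qito.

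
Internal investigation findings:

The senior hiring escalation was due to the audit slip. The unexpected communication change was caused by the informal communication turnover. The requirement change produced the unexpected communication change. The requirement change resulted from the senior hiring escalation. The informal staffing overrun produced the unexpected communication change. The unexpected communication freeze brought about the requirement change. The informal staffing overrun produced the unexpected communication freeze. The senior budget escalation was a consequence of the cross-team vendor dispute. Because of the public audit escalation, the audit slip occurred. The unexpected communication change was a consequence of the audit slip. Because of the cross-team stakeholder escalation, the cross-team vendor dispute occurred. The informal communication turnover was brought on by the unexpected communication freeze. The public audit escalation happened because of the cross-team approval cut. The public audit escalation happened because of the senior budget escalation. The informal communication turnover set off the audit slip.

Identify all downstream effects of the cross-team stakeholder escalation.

Direct effects: the cross-team vendor dispute.
2 steps out: the senior budget escalation.
3 steps out: the public audit escalation.
4 steps out: the audit slip.
5 steps out: the senior hiring escalation, the unexpected communication change.
6 steps out: the requirement change.
Not reachable from it: the cross-team approval cut, the informal staffing overrun, the unexpected communication freeze, the informal communication turnover.

the audit slip, the cross-team vendor dispute, the public audit escalation, the requirement change, the senior budget escalation, the senior hiring escalation, the unexpected communication change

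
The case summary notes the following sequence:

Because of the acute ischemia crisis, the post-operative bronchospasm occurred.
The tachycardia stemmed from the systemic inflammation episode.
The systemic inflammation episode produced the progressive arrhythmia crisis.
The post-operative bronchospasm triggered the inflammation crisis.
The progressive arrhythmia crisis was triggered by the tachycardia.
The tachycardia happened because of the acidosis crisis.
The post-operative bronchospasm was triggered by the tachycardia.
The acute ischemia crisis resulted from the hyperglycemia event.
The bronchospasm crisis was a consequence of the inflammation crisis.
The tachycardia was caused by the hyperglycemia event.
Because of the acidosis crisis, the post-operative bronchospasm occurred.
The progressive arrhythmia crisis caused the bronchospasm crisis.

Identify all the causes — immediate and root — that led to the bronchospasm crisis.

the acidosis crisis, the acute ischemia crisis, the hyperglycemia event, the inflammation crisis, the post-operative bronchospasm, the progressive arrhythmia crisis, the systemic inflammation episode, the tachycardia

Immediate causes of the bronchospasm crisis: the progressive arrhythmia crisis, the inflammation crisis.
Further upstream: the hyperglycemia event, the systemic inflammation episode, the acute ischemia crisis, the acidosis crisis, the tachycardia, the post-operative bronchospasm.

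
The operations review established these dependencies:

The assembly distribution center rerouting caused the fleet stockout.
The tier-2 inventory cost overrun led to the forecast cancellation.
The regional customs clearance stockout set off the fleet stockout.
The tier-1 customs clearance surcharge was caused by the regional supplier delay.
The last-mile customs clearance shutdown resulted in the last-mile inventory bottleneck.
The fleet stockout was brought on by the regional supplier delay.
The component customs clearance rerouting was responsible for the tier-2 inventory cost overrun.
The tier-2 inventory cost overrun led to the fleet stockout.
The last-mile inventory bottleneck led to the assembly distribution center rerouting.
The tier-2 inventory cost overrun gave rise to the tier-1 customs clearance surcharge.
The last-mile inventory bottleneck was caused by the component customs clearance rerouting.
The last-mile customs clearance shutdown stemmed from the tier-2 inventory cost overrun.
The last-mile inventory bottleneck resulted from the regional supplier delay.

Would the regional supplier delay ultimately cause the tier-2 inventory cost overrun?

The regional supplier delay leads to the last-mile inventory bottleneck, the tier-1 customs clearance surcharge, the assembly distribution center rerouting, the fleet stockout; the tier-2 inventory cost overrun is not among them.

No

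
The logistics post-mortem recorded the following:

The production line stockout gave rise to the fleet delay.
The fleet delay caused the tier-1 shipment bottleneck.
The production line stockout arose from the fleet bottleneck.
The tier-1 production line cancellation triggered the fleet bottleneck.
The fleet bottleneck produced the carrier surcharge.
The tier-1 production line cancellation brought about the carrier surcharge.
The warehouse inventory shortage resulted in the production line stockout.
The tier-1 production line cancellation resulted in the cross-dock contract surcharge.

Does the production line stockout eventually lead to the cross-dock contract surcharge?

No

The production line stockout leads to the fleet delay, the tier-1 shipment bottleneck; the cross-dock contract surcharge is not among them.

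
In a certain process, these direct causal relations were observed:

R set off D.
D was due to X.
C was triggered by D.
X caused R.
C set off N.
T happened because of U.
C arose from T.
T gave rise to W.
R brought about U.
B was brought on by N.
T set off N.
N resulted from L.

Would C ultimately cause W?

C leads to N, B; W is not among them.

No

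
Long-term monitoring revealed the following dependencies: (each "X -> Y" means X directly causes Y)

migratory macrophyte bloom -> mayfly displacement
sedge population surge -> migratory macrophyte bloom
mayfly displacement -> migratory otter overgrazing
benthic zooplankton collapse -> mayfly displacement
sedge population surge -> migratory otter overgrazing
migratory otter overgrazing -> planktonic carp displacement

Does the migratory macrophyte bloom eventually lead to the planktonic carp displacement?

There is a causal chain: the migratory macrophyte bloom → the mayfly displacement → the migratory otter overgrazing → the planktonic carp displacement.

Yes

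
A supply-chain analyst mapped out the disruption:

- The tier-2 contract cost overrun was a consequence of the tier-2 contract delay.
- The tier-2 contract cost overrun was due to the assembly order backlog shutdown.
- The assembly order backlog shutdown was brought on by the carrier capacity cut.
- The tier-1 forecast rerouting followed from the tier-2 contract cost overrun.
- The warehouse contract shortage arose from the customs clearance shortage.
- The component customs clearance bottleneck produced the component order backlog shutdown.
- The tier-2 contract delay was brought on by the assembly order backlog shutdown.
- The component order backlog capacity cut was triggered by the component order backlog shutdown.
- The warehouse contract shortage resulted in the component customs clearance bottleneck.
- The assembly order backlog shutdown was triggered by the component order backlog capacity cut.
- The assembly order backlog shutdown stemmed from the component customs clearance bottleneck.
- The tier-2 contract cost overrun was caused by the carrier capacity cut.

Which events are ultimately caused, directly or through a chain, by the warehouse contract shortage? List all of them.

Direct effects: the component customs clearance bottleneck.
2 steps out: the component order backlog shutdown, the assembly order backlog shutdown.
3 steps out: the component order backlog capacity cut, the tier-2 contract delay, the tier-2 contract cost overrun.
4 steps out: the tier-1 forecast rerouting.
Not reachable from it: the customs clearance shortage, the carrier capacity cut.

the assembly order backlog shutdown, the component customs clearance bottleneck, the component order backlog capacity cut, the component order backlog shutdown, the tier-1 forecast rerouting, the tier-2 contract cost overrun, the tier-2 contract delay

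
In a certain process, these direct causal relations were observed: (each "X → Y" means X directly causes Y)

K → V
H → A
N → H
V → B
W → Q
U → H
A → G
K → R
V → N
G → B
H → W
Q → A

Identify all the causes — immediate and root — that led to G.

A, H, K, N, Q, U, V, W

Immediate cause of G: A.
Further upstream: K, V, U, N, H, W, Q.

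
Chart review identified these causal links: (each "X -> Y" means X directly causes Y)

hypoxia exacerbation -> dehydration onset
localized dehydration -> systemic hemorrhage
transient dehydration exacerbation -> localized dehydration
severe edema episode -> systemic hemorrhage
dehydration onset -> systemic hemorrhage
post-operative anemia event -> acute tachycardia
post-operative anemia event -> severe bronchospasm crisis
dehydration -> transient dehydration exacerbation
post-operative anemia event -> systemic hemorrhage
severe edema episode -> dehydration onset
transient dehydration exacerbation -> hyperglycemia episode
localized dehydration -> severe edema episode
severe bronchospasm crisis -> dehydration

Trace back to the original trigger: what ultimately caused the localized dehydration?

Tracing upstream from the localized dehydration: the localized dehydration ← the transient dehydration exacerbation ← the dehydration ← the severe bronchospasm crisis ← the post-operative anemia event.
The post-operative anemia event has no stated cause, so it is the root.

the post-operative anemia event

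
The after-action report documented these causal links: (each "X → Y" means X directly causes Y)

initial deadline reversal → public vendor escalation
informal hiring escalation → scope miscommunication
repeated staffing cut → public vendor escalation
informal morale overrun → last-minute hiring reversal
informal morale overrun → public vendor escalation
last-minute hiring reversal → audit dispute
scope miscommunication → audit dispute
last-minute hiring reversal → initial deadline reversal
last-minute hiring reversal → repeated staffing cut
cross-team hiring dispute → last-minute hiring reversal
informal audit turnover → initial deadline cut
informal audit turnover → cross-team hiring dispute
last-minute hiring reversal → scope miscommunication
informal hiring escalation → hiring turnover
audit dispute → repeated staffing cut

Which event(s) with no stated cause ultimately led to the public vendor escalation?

the informal audit turnover, the informal hiring escalation, the informal morale overrun

Tracing upstream from the public vendor escalation: the public vendor escalation ← the repeated staffing cut ← the audit dispute ← the scope miscommunication ← the informal hiring escalation.
A separate upstream branch: the public vendor escalation ← the initial deadline reversal ← the last-minute hiring reversal ← the cross-team hiring dispute ← the informal audit turnover.
A separate upstream branch: the public vendor escalation ← the informal morale overrun.
Each of those chain origins has no stated cause.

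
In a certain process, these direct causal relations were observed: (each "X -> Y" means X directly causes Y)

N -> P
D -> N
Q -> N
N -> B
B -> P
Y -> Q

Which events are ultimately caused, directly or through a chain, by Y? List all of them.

Direct effects: Q.
2 steps out: N.
3 steps out: B, P.
Not reachable from it: D.

B, N, P, Q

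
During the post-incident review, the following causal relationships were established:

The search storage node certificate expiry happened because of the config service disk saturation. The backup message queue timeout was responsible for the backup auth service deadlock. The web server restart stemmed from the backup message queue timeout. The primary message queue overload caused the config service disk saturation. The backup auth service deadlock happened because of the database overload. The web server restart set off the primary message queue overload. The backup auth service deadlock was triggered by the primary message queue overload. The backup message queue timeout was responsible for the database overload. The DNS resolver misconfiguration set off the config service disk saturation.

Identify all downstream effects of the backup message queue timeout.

the backup auth service deadlock, the config service disk saturation, the database overload, the primary message queue overload, the search storage node certificate expiry, the web server restart

Direct effects: the web server restart, the database overload, the backup auth service deadlock.
2 steps out: the primary message queue overload.
3 steps out: the config service disk saturation.
4 steps out: the search storage node certificate expiry.
Not reachable from it: the DNS resolver misconfiguration.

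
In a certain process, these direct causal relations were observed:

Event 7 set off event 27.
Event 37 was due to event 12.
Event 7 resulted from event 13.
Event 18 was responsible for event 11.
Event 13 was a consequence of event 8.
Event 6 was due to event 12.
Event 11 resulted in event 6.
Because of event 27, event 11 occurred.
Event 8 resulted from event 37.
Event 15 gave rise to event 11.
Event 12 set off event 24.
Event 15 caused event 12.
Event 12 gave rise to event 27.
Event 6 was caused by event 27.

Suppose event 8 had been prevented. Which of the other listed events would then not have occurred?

Downstream of event 8: event 13, event 7, event 27, event 11, event 6.
Of those, still caused via another path: event 27, event 11, event 6.
The remainder have no surviving cause.

event 13, event 7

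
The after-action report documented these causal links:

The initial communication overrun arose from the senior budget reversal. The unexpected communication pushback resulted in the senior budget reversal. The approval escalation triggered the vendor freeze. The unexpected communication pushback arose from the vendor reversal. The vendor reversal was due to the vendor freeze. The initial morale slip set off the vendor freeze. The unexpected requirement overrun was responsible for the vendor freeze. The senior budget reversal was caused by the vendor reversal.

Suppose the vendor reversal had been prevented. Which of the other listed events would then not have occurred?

the initial communication overrun, the senior budget reversal, the unexpected communication pushback

Downstream of the vendor reversal: the unexpected communication pushback, the senior budget reversal, the initial communication overrun.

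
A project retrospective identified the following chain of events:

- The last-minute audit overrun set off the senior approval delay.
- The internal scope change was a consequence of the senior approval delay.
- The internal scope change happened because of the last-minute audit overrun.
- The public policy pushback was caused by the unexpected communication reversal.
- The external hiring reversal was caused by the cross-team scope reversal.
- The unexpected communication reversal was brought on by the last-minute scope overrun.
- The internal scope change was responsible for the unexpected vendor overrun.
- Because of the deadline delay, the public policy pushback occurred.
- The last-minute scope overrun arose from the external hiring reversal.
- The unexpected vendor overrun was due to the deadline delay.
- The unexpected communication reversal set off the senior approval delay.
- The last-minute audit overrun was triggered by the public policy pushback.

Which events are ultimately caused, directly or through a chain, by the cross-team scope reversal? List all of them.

Direct effects: the external hiring reversal.
2 steps out: the last-minute scope overrun.
3 steps out: the unexpected communication reversal.
4 steps out: the public policy pushback, the senior approval delay.
5 steps out: the last-minute audit overrun, the internal scope change.
6 steps out: the unexpected vendor overrun.
Not reachable from it: the deadline delay.

the external hiring reversal, the internal scope change, the last-minute audit overrun, the last-minute scope overrun, the public policy pushback, the senior approval delay, the unexpected communication reversal, the unexpected vendor overrun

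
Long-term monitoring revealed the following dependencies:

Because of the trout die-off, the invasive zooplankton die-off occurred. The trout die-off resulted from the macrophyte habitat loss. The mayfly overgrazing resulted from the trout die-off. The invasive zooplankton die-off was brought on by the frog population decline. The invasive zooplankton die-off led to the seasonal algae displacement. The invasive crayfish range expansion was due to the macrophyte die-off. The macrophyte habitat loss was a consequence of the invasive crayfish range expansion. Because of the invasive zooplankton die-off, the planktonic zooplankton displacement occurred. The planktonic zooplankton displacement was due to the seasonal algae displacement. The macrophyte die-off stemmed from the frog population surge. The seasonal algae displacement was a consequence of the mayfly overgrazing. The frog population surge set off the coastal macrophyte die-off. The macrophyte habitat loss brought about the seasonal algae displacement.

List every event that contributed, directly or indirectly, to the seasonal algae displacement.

Immediate causes of the seasonal algae displacement: the macrophyte habitat loss, the invasive zooplankton die-off, the mayfly overgrazing.
Further upstream: the frog population surge, the macrophyte die-off, the invasive crayfish range expansion, the trout die-off, the frog population decline.

the frog population decline, the frog population surge, the invasive crayfish range expansion, the invasive zooplankton die-off, the macrophyte die-off, the macrophyte habitat loss, the mayfly overgrazing, the trout die-off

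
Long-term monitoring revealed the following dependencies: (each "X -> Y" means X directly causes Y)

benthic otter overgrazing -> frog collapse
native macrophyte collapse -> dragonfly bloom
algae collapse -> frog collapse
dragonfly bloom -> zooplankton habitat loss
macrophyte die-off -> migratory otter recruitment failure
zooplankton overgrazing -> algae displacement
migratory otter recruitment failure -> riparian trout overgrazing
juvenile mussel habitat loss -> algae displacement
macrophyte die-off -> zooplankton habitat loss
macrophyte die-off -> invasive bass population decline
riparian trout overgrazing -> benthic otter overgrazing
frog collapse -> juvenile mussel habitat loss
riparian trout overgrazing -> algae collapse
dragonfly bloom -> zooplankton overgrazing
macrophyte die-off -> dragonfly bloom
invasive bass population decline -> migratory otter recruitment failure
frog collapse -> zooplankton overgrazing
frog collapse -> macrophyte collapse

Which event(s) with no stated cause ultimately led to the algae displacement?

Tracing upstream from the algae displacement: the algae displacement ← the zooplankton overgrazing ← the dragonfly bloom ← the macrophyte die-off.
A separate upstream branch: the algae displacement ← the zooplankton overgrazing ← the dragonfly bloom ← the native macrophyte collapse.
Each of those chain origins has no stated cause.

the macrophyte die-off, the native macrophyte collapse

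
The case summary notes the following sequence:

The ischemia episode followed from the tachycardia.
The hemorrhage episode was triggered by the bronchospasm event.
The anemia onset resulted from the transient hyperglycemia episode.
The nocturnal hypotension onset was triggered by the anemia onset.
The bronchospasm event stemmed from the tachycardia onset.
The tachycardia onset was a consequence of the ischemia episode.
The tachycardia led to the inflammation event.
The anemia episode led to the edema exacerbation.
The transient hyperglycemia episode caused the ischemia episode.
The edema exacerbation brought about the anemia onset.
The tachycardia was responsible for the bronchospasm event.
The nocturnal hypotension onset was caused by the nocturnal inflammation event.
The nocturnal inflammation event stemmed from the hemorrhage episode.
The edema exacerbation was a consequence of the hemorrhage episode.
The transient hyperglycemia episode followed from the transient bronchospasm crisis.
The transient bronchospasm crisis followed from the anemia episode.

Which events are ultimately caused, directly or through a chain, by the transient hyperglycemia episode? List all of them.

the anemia onset, the bronchospasm event, the edema exacerbation, the hemorrhage episode, the ischemia episode, the nocturnal hypotension onset, the nocturnal inflammation event, the tachycardia onset

Direct effects: the ischemia episode, the anemia onset.
2 steps out: the tachycardia onset, the nocturnal hypotension onset.
3 steps out: the bronchospasm event.
4 steps out: the hemorrhage episode.
5 steps out: the nocturnal inflammation event, the edema exacerbation.
Not reachable from it: the anemia episode, the transient bronchospasm crisis, the tachycardia, the inflammation event.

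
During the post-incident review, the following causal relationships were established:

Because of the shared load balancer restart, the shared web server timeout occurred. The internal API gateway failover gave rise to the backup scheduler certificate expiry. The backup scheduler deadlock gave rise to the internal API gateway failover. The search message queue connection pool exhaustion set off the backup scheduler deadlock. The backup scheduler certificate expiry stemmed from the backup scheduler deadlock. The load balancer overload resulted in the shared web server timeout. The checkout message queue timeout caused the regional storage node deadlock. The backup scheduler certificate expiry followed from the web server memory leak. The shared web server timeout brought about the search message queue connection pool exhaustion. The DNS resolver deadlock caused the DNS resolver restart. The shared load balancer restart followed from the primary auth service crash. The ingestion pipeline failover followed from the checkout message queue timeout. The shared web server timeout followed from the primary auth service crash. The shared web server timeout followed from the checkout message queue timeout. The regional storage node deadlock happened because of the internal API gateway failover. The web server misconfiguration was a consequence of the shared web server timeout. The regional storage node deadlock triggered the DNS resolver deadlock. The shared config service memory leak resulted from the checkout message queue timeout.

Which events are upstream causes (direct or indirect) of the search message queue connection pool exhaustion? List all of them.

Immediate cause of the search message queue connection pool exhaustion: the shared web server timeout.
Further upstream: the primary auth service crash, the shared load balancer restart, the checkout message queue timeout, the load balancer overload.

the checkout message queue timeout, the load balancer overload, the primary auth service crash, the shared load balancer restart, the shared web server timeout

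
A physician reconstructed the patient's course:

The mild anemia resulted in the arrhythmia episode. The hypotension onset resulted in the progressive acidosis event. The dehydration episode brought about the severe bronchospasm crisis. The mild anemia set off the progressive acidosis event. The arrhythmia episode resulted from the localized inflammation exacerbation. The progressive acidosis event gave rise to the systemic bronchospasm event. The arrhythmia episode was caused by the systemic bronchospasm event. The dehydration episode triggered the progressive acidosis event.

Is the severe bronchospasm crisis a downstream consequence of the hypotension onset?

No

The hypotension onset leads to the progressive acidosis event, the systemic bronchospasm event, the arrhythmia episode; the severe bronchospasm crisis is not among them.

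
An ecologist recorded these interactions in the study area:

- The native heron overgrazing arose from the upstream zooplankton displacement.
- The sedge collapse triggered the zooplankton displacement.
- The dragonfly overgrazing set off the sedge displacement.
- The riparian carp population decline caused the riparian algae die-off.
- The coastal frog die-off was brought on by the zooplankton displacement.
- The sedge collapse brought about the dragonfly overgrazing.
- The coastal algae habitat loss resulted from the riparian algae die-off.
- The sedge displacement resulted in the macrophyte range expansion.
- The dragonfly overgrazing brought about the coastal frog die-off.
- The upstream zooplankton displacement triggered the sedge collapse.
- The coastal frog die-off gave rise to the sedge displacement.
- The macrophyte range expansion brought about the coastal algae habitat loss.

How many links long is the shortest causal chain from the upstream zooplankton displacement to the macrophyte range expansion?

4

Shortest chain: the upstream zooplankton displacement → the sedge collapse → the dragonfly overgrazing → the sedge displacement → the macrophyte range expansion.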